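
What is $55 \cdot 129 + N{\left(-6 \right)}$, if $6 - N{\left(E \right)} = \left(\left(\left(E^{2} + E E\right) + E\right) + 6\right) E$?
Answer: $7533$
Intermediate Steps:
$N{\left(E \right)} = 6 - E \left(6 + E + 2 E^{2}\right)$ ($N{\left(E \right)} = 6 - \left(\left(\left(E^{2} + E E\right) + E\right) + 6\right) E = 6 - \left(\left(\left(E^{2} + E^{2}\right) + E\right) + 6\right) E = 6 - \left(\left(2 E^{2} + E\right) + 6\right) E = 6 - \left(\left(E + 2 E^{2}\right) + 6\right) E = 6 - \left(6 + E + 2 E^{2}\right) E = 6 - E \left(6 + E + 2 E^{2}\right)$)
$55 \cdot 129 + N{\left(-6 \right)} = 55 \cdot 129 - \left(-6 - 432\right) = 7095 + \left(6 - 36 + 36 - -432\right) = 7095 + \left(6 - 36 + 36 + 432\right) = 7095 + 438 = 7533$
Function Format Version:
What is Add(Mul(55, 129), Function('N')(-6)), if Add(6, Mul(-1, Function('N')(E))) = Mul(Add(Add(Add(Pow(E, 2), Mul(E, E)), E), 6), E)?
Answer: 7533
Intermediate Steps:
Function('N')(E) = Add(6, Mul(-1, E, Add(6, E, Mul(2, Pow(E, 2))))) (Function('N')(E) = Add(6, Mul(-1, Mul(Add(Add(Add(Pow(E, 2), Mul(E, E)), E), 6), E))) = Add(6, Mul(-1, Mul(Add(Add(Add(Pow(E, 2), Pow(E, 2)), E), 6), E))) = Add(6, Mul(-1, Mul(Add(Add(Mul(2, Pow(E, 2)), E), 6), E))) = Add(6, Mul(-1, Mul(Add(Add(E, Mul(2, Pow(E, 2))), 6), E))) = Add(6, Mul(-1, Mul(Add(6, E, Mul(2, Pow(E, 2))), E))) = Add(6, Mul(-1, Mul(E, Add(6, E, Mul(2, Pow(E, 2)))))) = Add(6, Mul(-1, E, Add(6, E, Mul(2, Pow(E, 2))))))
Add(Mul(55, 129), Function('N')(-6)) = Add(Mul(55, 129), Add(6, Mul(-1, Pow(-6, 2)), Mul(-6, -6), Mul(-2, Pow(-6, 3)))) = Add(7095, Add(6, Mul(-1, 36), 36, Mul(-2, -216))) = Add(7095, Add(6, -36, 36, 432)) = Add(7095, 438) = 7533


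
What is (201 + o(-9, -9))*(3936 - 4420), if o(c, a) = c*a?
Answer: -136488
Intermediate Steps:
o(c, a) = a*c
(201 + o(-9, -9))*(3936 - 4420) = (201 - 9*(-9))*(3936 - 4420) = (201 + 81)*(-484) = 282*(-484) = -136488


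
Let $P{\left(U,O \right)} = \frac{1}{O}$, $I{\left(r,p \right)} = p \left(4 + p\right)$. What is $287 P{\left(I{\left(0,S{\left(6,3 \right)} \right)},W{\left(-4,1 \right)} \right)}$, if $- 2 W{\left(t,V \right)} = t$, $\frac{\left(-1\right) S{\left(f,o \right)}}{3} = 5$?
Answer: $\frac{287}{2} \approx 143.5$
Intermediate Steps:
$S{\left(f,o \right)} = -15$ ($S{\left(f,o \right)} = \left(-3\right) 5 = -15$)
$W{\left(t,V \right)} = - \frac{t}{2}$
$287 P{\left(I{\left(0,S{\left(6,3 \right)} \right)},W{\left(-4,1 \right)} \right)} = \frac{287}{\left(- \frac{1}{2}\right) \left(-4\right)} = \frac{287}{2}$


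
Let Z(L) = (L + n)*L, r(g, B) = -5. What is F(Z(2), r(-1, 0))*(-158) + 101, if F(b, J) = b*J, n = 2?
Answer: 6421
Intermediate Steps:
Z(L) = L*(2 + L) (Z(L) = (L + 2)*L = (2 + L)*L = L*(2 + L))
F(b, J) = J*b
F(Z(2), r(-1, 0))*(-158) + 101 = -10*(2 + 2)*(-158) + 101 = -10*4*(-158) + 101 = -5*8*(-158) + 101 = -40*(-158) + 101 = 6320 + 101 = 6421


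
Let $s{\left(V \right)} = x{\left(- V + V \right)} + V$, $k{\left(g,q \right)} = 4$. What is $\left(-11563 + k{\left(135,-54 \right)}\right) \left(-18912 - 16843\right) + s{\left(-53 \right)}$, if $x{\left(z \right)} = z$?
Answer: $413291992$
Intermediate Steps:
$s{\left(V \right)} = V$ ($s{\left(V \right)} = \left(- V + V\right) + V = 0 + V = V$)
$\left(-11563 + k{\left(135,-54 \right)}\right) \left(-18912 - 16843\right) + s{\left(-53 \right)} = \left(-11563 + 4\right) \left(-18912 - 16843\right) - 53 = \left(-11559\right) \left(-35755\right) - 53 = 413292045 - 53 = 413291992$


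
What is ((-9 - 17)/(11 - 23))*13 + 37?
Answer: 391/6 ≈ 65.167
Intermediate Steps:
((-9 - 17)/(11 - 23))*13 + 37 = -26/(-12)*13 + 37 = -26*(-1/12)*13 + 37 = (13/6)*13 + 37 = 169/6 + 37 = 391/6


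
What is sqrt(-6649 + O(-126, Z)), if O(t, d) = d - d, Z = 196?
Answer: I*sqrt(6649) ≈ 81.541*I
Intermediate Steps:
O(t, d) = 0
sqrt(-6649 + O(-126, Z)) = sqrt(-6649 + 0) = sqrt(-6649) = I*sqrt(6649)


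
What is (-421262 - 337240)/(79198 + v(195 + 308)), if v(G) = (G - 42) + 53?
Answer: -379251/39856 ≈ -9.5155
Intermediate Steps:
v(G) = 11 + G (v(G) = (-42 + G) + 53 = 11 + G)
(-421262 - 337240)/(79198 + v(195 + 308)) = (-421262 - 337240)/(79198 + (11 + (195 + 308))) = -758502/(79198 + (11 + 503)) = -758502/(79198 + 514) = -758502/79712 = -758502*1/79712 = -379251/39856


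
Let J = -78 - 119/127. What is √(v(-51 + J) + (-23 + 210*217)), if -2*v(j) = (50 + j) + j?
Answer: 2*√184080023/127 ≈ 213.66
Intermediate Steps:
J = -10025/127 (J = -78 - 119/127 = -10025/127 ≈ -78.937)
v(j) = -25 - j (v(j) = -((50 + j) + j)/2 = -(50 + 2*j)/2 = -25 - j)
√(v(-51 + J) + (-23 + 210*217)) = √((-25 - (-51 - 10025/127)) + (-23 + 210*217)) = √((-25 - 1*(-16502/127)) + (-23 + 45570)) = √((-25 + 16502/127) + 45547) = √(13327/127 + 45547) = √(5797796/127) = 2*√184080023/127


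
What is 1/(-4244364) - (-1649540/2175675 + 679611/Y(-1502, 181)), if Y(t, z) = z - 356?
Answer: 83693274298583701/21546832173300 ≈ 3884.3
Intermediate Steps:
Y(t, z) = -356 + z
1/(-4244364) - (-1649540/2175675 + 679611/Y(-1502, 181)) = 1/(-4244364) - (-1649540/2175675 + 679611/(-356 + 181)) = -1/4244364 - (-1649540*1/2175675 + 679611/(-175)) = -1/4244364 - (-329908/435135 + 679611*(-1/175)) = -1/4244364 - (-329908/435135 - 679611/175) = -1/4244364 - 1*(-59156053277/15229725) = -1/4244364 + 59156053277/15229725 = 83693274298583701/21546832173300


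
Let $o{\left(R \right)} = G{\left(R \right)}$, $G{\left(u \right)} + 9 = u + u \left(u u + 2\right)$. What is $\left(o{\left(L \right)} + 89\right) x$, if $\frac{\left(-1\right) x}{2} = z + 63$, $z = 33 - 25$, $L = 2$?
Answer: $-13348$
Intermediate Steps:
$G{\left(u \right)} = -9 + u + u \left(2 + u^{2}\right)$ ($G{\left(u \right)} = -9 + \left(u + u \left(u u + 2\right)\right) = -9 + \left(u + u \left(u^{2} + 2\right)\right) = -9 + \left(u + u \left(2 + u^{2}\right)\right) = -9 + u + u \left(2 + u^{2}\right)$)
$o{\left(R \right)} = -9 + R^{3} + 3 R$
$z = 8$ ($z = 33 - 25 = 8$)
$x = -142$ ($x = - 2 \left(8 + 63\right) = \left(-2\right) 71 = -142$)
$\left(o{\left(L \right)} + 89\right) x = \left(\left(-9 + 2^{3} + 3 \cdot 2\right) + 89\right) \left(-142\right) = \left(\left(-9 + 8 + 6\right) + 89\right) \left(-142\right) = \left(5 + 89\right) \left(-142\right) = 94 \left(-142\right) = -13348$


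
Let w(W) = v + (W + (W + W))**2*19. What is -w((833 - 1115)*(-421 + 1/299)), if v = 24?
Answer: -215473564026391560/89401 ≈ -2.4102e+12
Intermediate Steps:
w(W) = 24 + 171*W**2 (w(W) = 24 + (W + (W + W))**2*19 = 24 + (W + 2*W)**2*19 = 24 + (3*W)**2*19 = 24 + (9*W**2)*19 = 24 + 171*W**2)
-w((833 - 1115)*(-421 + 1/299)) = -(24 + 171*((833 - 1115)*(-421 + 1/299))**2) = -(24 + 171*(-282*(-421 + 1/299))**2) = -(24 + 171*(-282*(-125878/299))**2) = -(24 + 171*(35497596/299)**2) = -(24 + 171*(1260079321779216/89401)) = -(24 + 215473564024245936/89401) = -1*215473564026391560/89401 = -215473564026391560/89401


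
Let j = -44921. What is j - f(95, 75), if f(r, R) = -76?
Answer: -44845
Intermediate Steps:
j - f(95, 75) = -44921 - 1*(-76) = -44921 + 76 = -44845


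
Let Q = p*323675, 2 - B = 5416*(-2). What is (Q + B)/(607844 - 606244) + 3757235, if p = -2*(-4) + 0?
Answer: 3007088117/800 ≈ 3.7589e+6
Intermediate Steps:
p = 8 (p = 8 + 0 = 8)
B = 10834 (B = 2 - 5416*(-2) = 2 - 1*(-10832) = 2 + 10832 = 10834)
Q = 2589400 (Q = 8*323675 = 2589400)
(Q + B)/(607844 - 606244) + 3757235 = (2589400 + 10834)/(607844 - 606244) + 3757235 = 2600234/1600 + 3757235 = 2600234*(1/1600) + 3757235 = 1300117/800 + 3757235 = 3007088117/800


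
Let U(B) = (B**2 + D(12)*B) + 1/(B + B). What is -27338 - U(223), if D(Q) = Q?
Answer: -35565379/446 ≈ -79743.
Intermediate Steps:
U(B) = B**2 + 1/(2*B) + 12*B (U(B) = (B**2 + 12*B) + 1/(B + B) = (B**2 + 12*B) + 1/(2*B) = B**2 + 1/(2*B) + 12*B)
-27338 - U(223) = -27338 - (223**2 + (1/2)/223 + 12*223) = -27338 - (49729 + (1/2)*(1/223) + 2676) = -27338 - (49729 + 1/446 + 2676) = -27338 - 1*23372631/446 = -27338 - 23372631/446 = -35565379/446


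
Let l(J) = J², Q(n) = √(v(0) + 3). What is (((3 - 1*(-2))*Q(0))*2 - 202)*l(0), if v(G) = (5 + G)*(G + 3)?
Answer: 0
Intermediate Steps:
v(G) = (3 + G)*(5 + G) (v(G) = (5 + G)*(3 + G) = (3 + G)*(5 + G))
Q(n) = 3*√2 (Q(n) = √((15 + 0² + 8*0) + 3) = √((15 + 0 + 0) + 3) = √(15 + 3) = √18 = 3*√2)
(((3 - 1*(-2))*Q(0))*2 - 202)*l(0) = (((3 - 1*(-2))*(3*√2))*2 - 202)*0² = (((3 + 2)*(3*√2))*2 - 202)*0 = ((5*(3*√2))*2 - 202)*0 = ((15*√2)*2 - 202)*0 = (30*√2 - 202)*0 = (-202 + 30*√2)*0 = 0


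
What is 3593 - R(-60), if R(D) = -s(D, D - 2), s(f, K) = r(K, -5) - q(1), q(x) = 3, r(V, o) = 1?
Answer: 3591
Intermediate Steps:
s(f, K) = -2 (s(f, K) = 1 - 1*3 = 1 - 3 = -2)
R(D) = 2 (R(D) = -1*(-2) = 2)
3593 - R(-60) = 3593 - 1*2 = 3593 - 2 = 3591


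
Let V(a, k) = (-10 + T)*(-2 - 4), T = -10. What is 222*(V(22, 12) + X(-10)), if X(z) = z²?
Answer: 48840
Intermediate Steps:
V(a, k) = 120 (V(a, k) = (-10 - 10)*(-2 - 4) = -20*(-6) = 120)
222*(V(22, 12) + X(-10)) = 222*(120 + (-10)²) = 222*(120 + 100) = 222*220 = 48840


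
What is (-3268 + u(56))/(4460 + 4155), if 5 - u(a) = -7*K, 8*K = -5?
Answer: -26139/68920 ≈ -0.37927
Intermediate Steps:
K = -5/8 (K = (⅛)*(-5) = -5/8 ≈ -0.62500)
u(a) = 5/8 (u(a) = 5 - (-7)*(-5)/8 = 5 - 1*35/8 = 5 - 35/8 = 5/8)
(-3268 + u(56))/(4460 + 4155) = (-3268 + 5/8)/(4460 + 4155) = -26139/8/8615 = -26139/8*1/8615 = -26139/68920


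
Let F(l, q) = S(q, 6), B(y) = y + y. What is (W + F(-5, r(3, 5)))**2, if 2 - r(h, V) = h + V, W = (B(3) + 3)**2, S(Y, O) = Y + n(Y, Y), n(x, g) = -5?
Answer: 4900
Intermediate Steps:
B(y) = 2*y
S(Y, O) = -5 + Y (S(Y, O) = Y - 5 = -5 + Y)
W = 81 (W = (2*3 + 3)**2 = (6 + 3)**2 = 9**2 = 81)
r(h, V) = 2 - V - h (r(h, V) = 2 - (h + V) = 2 - (V + h) = 2 + (-V - h) = 2 - V - h)
F(l, q) = -5 + q
(W + F(-5, r(3, 5)))**2 = (81 + (-5 + (2 - 1*5 - 1*3)))**2 = (81 + (-5 + (2 - 5 - 3)))**2 = (81 + (-5 - 6))**2 = (81 - 11)**2 = 70**2 = 4900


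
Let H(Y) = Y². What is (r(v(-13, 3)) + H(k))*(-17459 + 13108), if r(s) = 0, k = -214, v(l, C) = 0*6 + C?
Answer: -199258396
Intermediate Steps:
v(l, C) = C (v(l, C) = 0 + C = C)
(r(v(-13, 3)) + H(k))*(-17459 + 13108) = (0 + (-214)²)*(-17459 + 13108) = (0 + 45796)*(-4351) = 45796*(-4351) = -199258396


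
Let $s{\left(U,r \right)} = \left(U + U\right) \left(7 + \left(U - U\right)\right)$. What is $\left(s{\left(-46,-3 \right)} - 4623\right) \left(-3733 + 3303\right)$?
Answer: $2264810$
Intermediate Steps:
$s{\left(U,r \right)} = 14 U$ ($s{\left(U,r \right)} = 2 U \left(7 + 0\right) = 2 U 7 = 14 U$)
$\left(s{\left(-46,-3 \right)} - 4623\right) \left(-3733 + 3303\right) = \left(14 \left(-46\right) - 4623\right) \left(-3733 + 3303\right) = \left(-644 - 4623\right) \left(-430\right) = \left(-5267\right) \left(-430\right) = 2264810$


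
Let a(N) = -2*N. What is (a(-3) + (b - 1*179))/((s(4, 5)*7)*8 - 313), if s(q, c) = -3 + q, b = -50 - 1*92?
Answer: 315/257 ≈ 1.2257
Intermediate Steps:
b = -142 (b = -50 - 92 = -142)
(a(-3) + (b - 1*179))/((s(4, 5)*7)*8 - 313) = (-2*(-3) + (-142 - 1*179))/(((-3 + 4)*7)*8 - 313) = (6 + (-142 - 179))/((1*7)*8 - 313) = (6 - 321)/(7*8 - 313) = -315/(56 - 313) = -315/(-257) = -315*(-1/257) = 315/257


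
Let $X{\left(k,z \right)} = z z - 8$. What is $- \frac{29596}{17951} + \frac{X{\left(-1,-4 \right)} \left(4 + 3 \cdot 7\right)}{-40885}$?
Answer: $- \frac{242724532}{146785327} \approx -1.6536$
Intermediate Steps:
$X{\left(k,z \right)} = -8 + z^{2}$ ($X{\left(k,z \right)} = z^{2} - 8 = -8 + z^{2}$)
$- \frac{29596}{17951} + \frac{X{\left(-1,-4 \right)} \left(4 + 3 \cdot 7\right)}{-40885} = - \frac{29596}{17951} + \frac{\left(-8 + \left(-4\right)^{2}\right) \left(4 + 3 \cdot 7\right)}{-40885} = \left(-29596\right) \frac{1}{17951} + \left(-8 + 16\right) \left(4 + 21\right) \left(- \frac{1}{40885}\right) = - \frac{29596}{17951} + 8 \cdot 25 \left(- \frac{1}{40885}\right) = - \frac{29596}{17951} + 200 \left(- \frac{1}{40885}\right) = - \frac{29596}{17951} - \frac{40}{8177} = - \frac{242724532}{146785327}$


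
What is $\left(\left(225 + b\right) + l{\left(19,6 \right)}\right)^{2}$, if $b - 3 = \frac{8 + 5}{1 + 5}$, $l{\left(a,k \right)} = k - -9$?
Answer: $\frac{2163841}{36} \approx 60107.0$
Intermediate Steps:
$l{\left(a,k \right)} = 9 + k$ ($l{\left(a,k \right)} = k + 9 = 9 + k$)
$b = \frac{31}{6}$ ($b = 3 + \frac{8 + 5}{1 + 5} = 3 + \frac{1}{6} \cdot 13 = 3 + \frac{13}{6} = \frac{31}{6} \approx 5.1667$)
$\left(\left(225 + b\right) + l{\left(19,6 \right)}\right)^{2} = \left(\left(225 + \frac{31}{6}\right) + \left(9 + 6\right)\right)^{2} = \left(\frac{1381}{6} + 15\right)^{2} = \left(\frac{1471}{6}\right)^{2} = \frac{2163841}{36}$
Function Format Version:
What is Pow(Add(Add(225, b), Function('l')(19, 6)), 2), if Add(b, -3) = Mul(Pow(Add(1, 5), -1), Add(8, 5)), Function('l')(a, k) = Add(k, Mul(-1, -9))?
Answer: Rational(2163841, 36) ≈ 60107.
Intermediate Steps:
Function('l')(a, k) = Add(9, k) (Function('l')(a, k) = Add(k, 9) = Add(9, k))
b = Rational(31, 6) (b = Add(3, Mul(Pow(Add(1, 5), -1), Add(8, 5))) = Add(3, Mul(Pow(6, -1), 13)) = Add(3, Mul(Rational(1, 6), 13)) = Add(3, Rational(13, 6)) = Rational(31, 6) ≈ 5.1667)
Pow(Add(Add(225, b), Function('l')(19, 6)), 2) = Pow(Add(Add(225, Rational(31, 6)), Add(9, 6)), 2) = Pow(Add(Rational(1381, 6), 15), 2) = Pow(Rational(1471, 6), 2) = Rational(2163841, 36)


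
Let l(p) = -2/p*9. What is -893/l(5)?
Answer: 4465/18 ≈ 248.06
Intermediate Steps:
l(p) = -18/p
-893/l(5) = -893/((-18/5)) = -893/((-18*⅕)) = -893/(-18/5) = -893*(-5/18) = 4465/18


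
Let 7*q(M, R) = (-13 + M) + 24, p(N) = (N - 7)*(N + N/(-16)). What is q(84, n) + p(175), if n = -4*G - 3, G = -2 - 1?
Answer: 386065/14 ≈ 27576.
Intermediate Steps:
G = -3
n = 9 (n = -4*(-3) - 3 = 12 - 3 = 9)
p(N) = 15*N*(-7 + N)/16 (p(N) = (-7 + N)*(N + N*(-1/16)) = (-7 + N)*(N - N/16) = (-7 + N)*(15*N/16) = 15*N*(-7 + N)/16)
q(M, R) = 11/7 + M/7 (q(M, R) = ((-13 + M) + 24)/7 = (11 + M)/7 = 11/7 + M/7)
q(84, n) + p(175) = (11/7 + (⅐)*84) + (15/16)*175*(-7 + 175) = (11/7 + 12) + (15/16)*175*168 = 95/7 + 55125/2 = 386065/14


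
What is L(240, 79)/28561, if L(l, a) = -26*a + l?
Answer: -1814/28561 ≈ -0.063513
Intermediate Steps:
L(l, a) = l - 26*a
L(240, 79)/28561 = (240 - 26*79)/28561 = (240 - 2054)*(1/28561) = -1814*1/28561 = -1814/28561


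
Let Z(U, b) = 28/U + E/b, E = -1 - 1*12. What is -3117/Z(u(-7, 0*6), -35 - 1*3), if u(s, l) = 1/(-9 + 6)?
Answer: 118446/3179 ≈ 37.259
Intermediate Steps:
E = -13 (E = -1 - 12 = -13)
u(s, l) = -⅓ (u(s, l) = 1/(-3) = -⅓)
Z(U, b) = -13/b + 28/U (Z(U, b) = 28/U - 13/b = -13/b + 28/U)
-3117/Z(u(-7, 0*6), -35 - 1*3) = -3117/(-13/(-35 - 1*3) + 28/(-⅓)) = -3117/(-13/(-35 - 3) + 28*(-3)) = -3117/(-13/(-38) - 84) = -3117/(-13*(-1/38) - 84) = -3117/(13/38 - 84) = -3117/(-3179/38) = -3117*(-38/3179) = 118446/3179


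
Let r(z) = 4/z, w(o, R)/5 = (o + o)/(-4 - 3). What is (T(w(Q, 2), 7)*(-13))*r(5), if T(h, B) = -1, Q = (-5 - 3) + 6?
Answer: 52/5 ≈ 10.400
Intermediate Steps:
Q = -2 (Q = -8 + 6 = -2)
w(o, R) = -10*o/7 (w(o, R) = 5*((o + o)/(-4 - 3)) = 5*((2*o)/(-7)) = 5*((2*o)*(-1/7)) = 5*(-2*o/7) = -10*o/7)
(T(w(Q, 2), 7)*(-13))*r(5) = (-1*(-13))*(4/5) = 13*(4*(1/5)) = 13*(4/5) = 52/5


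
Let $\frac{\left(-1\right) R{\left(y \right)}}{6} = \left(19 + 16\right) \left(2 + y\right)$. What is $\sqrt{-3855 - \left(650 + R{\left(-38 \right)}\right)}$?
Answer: $i \sqrt{12065} \approx 109.84 i$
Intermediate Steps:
$R{\left(y \right)} = -420 - 210 y$ ($R{\left(y \right)} = - 6 \left(19 + 16\right) \left(2 + y\right) = - 6 \cdot 35 \left(2 + y\right) = - 6 \left(70 + 35 y\right) = -420 - 210 y$)
$\sqrt{-3855 - \left(650 + R{\left(-38 \right)}\right)} = \sqrt{-3855 - \left(230 + 7980\right)} = \sqrt{-3855 - 8210} = \sqrt{-12065} = i \sqrt{12065}$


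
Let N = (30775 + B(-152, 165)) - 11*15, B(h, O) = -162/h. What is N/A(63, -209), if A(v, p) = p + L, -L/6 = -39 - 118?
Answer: 2326441/55708 ≈ 41.761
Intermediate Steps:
N = 2326441/76 (N = (30775 - 162/(-152)) - 11*15 = (30775 - 162*(-1/152)) - 165 = (30775 + 81/76) - 165 = 2338981/76 - 165 = 2326441/76 ≈ 30611.)
L = 942 (L = -6*(-39 - 118) = -6*(-157) = 942)
A(v, p) = 942 + p (A(v, p) = p + 942 = 942 + p)
N/A(63, -209) = 2326441/(76*(942 - 209)) = (2326441/76)/733 = (2326441/76)*(1/733) = 2326441/55708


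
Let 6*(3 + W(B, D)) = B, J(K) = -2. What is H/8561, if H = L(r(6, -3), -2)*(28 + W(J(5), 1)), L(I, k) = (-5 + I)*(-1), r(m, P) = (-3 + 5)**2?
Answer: 74/25683 ≈ 0.0028813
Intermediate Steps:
r(m, P) = 4 (r(m, P) = 2**2 = 4)
W(B, D) = -3 + B/6
L(I, k) = 5 - I
H = 74/3 (H = (5 - 1*4)*(28 + (-3 + (1/6)*(-2))) = (5 - 4)*(28 + (-3 - 1/3)) = 1*(28 - 10/3) = 1*(74/3) = 74/3 ≈ 24.667)
H/8561 = (74/3)/8561 = (74/3)*(1/8561) = 74/25683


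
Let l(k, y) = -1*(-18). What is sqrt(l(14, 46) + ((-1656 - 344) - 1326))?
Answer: 2*I*sqrt(827) ≈ 57.515*I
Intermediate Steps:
l(k, y) = 18
sqrt(l(14, 46) + ((-1656 - 344) - 1326)) = sqrt(18 + ((-1656 - 344) - 1326)) = sqrt(18 + (-2000 - 1326)) = sqrt(18 - 3326) = sqrt(-3308) = 2*I*sqrt(827)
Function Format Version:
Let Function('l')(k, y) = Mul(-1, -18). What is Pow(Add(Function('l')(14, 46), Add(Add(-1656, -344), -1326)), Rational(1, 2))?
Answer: Mul(2, I, Pow(827, Rational(1, 2))) ≈ Mul(57.515, I)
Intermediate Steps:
Function('l')(k, y) = 18
Pow(Add(Function('l')(14, 46), Add(Add(-1656, -344), -1326)), Rational(1, 2)) = Pow(Add(18, Add(Add(-1656, -344), -1326)), Rational(1, 2)) = Pow(Add(18, Add(-2000, -1326)), Rational(1, 2)) = Pow(Add(18, -3326), Rational(1, 2)) = Pow(-3308, Rational(1, 2)) = Mul(2, I, Pow(827, Rational(1, 2)))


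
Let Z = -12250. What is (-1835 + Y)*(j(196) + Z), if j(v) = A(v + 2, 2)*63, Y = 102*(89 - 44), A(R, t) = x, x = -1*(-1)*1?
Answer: -33575185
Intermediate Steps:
x = 1 (x = 1*1 = 1)
A(R, t) = 1
Y = 4590 (Y = 102*45 = 4590)
j(v) = 63 (j(v) = 1*63 = 63)
(-1835 + Y)*(j(196) + Z) = (-1835 + 4590)*(63 - 12250) = 2755*(-12187) = -33575185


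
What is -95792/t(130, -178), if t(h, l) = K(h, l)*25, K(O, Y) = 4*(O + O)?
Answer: -5987/1625 ≈ -3.6843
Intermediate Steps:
K(O, Y) = 8*O (K(O, Y) = 4*(2*O) = 8*O)
t(h, l) = 200*h (t(h, l) = (8*h)*25 = 200*h)
-95792/t(130, -178) = -95792/(200*130) = -95792/26000 = -95792*1/26000 = -5987/1625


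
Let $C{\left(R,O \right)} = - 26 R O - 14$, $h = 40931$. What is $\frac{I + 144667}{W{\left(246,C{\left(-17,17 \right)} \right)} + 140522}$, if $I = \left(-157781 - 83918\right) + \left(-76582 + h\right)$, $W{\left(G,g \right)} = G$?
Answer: $- \frac{132683}{140768} \approx -0.94256$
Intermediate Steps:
$C{\left(R,O \right)} = -14 - 26 O R$ ($C{\left(R,O \right)} = - 26 O R - 14 = -14 - 26 O R$)
$I = -277350$ ($I = \left(-157781 - 83918\right) + \left(-76582 + 40931\right) = -241699 - 35651 = -277350$)
$\frac{I + 144667}{W{\left(246,C{\left(-17,17 \right)} \right)} + 140522} = \frac{-277350 + 144667}{246 + 140522} = - \frac{132683}{140768}$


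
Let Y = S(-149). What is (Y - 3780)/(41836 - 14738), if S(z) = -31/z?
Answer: -563189/4037602 ≈ -0.13949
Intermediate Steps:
Y = 31/149 (Y = -31/(-149) = -31*(-1/149) = 31/149 ≈ 0.20805)
(Y - 3780)/(41836 - 14738) = (31/149 - 3780)/(41836 - 14738) = -563189/149/27098 = -563189/149*1/27098 = -563189/4037602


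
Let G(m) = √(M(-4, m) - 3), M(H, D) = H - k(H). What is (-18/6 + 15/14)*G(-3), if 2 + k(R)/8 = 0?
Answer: -81/14 ≈ -5.7857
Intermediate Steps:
k(R) = -16 (k(R) = -16 + 8*0 = -16 + 0 = -16)
M(H, D) = 16 + H (M(H, D) = H - 1*(-16) = H + 16 = 16 + H)
G(m) = 3 (G(m) = √((16 - 4) - 3) = √(12 - 3) = √9 = 3)
(-18/6 + 15/14)*G(-3) = (-18/6 + 15/14)*3 = (-18*⅙ + 15*(1/14))*3 = (-3 + 15/14)*3 = -27/14*3 = -81/14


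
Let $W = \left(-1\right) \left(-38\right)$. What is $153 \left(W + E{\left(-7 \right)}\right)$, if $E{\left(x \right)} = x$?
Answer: $4743$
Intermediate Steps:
$W = 38$
$153 \left(W + E{\left(-7 \right)}\right) = 153 \left(38 - 7\right) = 153 \cdot 31 = 4743$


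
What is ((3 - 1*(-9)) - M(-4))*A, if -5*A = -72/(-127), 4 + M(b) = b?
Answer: -288/127 ≈ -2.2677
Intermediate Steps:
M(b) = -4 + b
A = -72/635 (A = -(-72)/(5*(-127)) = -(-72)*(-1)/(5*127) = -⅕*72/127 = -72/635 ≈ -0.11339)
((3 - 1*(-9)) - M(-4))*A = ((3 - 1*(-9)) - (-4 - 4))*(-72/635) = ((3 + 9) - 1*(-8))*(-72/635) = (12 + 8)*(-72/635) = 20*(-72/635) = -288/127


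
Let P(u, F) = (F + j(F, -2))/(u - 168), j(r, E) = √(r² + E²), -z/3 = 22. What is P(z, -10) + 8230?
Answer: 962915/117 - √26/117 ≈ 8230.0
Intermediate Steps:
z = -66 (z = -3*22 = -66)
j(r, E) = √(E² + r²)
P(u, F) = (F + √(4 + F²))/(-168 + u) (P(u, F) = (F + √((-2)² + F²))/(u - 168) = (F + √(4 + F²))/(-168 + u))
P(z, -10) + 8230 = (-10 + √(4 + (-10)²))/(-168 - 66) + 8230 = (-10 + √(4 + 100))/(-234) + 8230 = -(-10 + √104)/234 + 8230 = -(-10 + 2*√26)/234 + 8230 = (5/117 - √26/117) + 8230 = 962915/117 - √26/117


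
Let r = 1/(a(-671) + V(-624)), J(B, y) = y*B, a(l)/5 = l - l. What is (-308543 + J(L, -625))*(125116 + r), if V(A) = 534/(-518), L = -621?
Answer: 2658493451966/267 ≈ 9.9569e+9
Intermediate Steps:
a(l) = 0 (a(l) = 5*(l - l) = 5*0 = 0)
J(B, y) = B*y
V(A) = -267/259 (V(A) = 534*(-1/518) = -267/259)
r = -259/267 (r = 1/(0 - 267/259) = 1/(-267/259) = -259/267 ≈ -0.97004)
(-308543 + J(L, -625))*(125116 + r) = (-308543 - 621*(-625))*(125116 - 259/267) = (-308543 + 388125)*(33405713/267) = 79582*(33405713/267) = 2658493451966/267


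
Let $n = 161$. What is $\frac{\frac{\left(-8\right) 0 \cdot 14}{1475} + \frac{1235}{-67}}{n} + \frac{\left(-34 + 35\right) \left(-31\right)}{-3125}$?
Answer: $- \frac{3524978}{33709375} \approx -0.10457$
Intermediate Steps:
$\frac{\frac{\left(-8\right) 0 \cdot 14}{1475} + \frac{1235}{-67}}{n} + \frac{\left(-34 + 35\right) \left(-31\right)}{-3125} = \frac{\frac{\left(-8\right) 0 \cdot 14}{1475} + \frac{1235}{-67}}{161} + \frac{\left(-34 + 35\right) \left(-31\right)}{-3125} = \left(0 \cdot 14 \cdot \frac{1}{1475} + 1235 \left(- \frac{1}{67}\right)\right) \frac{1}{161} + 1 \left(-31\right) \left(- \frac{1}{3125}\right) = \left(0 \cdot \frac{1}{1475} - \frac{1235}{67}\right) \frac{1}{161} - - \frac{31}{3125} = \left(0 - \frac{1235}{67}\right) \frac{1}{161} + \frac{31}{3125} = \left(- \frac{1235}{67}\right) \frac{1}{161} + \frac{31}{3125} = - \frac{1235}{10787} + \frac{31}{3125} = - \frac{3524978}{33709375}$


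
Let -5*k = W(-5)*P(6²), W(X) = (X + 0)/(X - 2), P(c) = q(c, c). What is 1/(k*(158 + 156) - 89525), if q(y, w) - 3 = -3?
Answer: -1/89525 ≈ -1.1170e-5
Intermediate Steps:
q(y, w) = 0 (q(y, w) = 3 - 3 = 0)
P(c) = 0
W(X) = X/(-2 + X)
k = 0 (k = -(-5/(-2 - 5))*0/5 = -(-5/(-7))*0/5 = -(-5*(-⅐))*0/5 = -0/7 = -⅕*0 = 0)
1/(k*(158 + 156) - 89525) = 1/(0*(158 + 156) - 89525) = 1/(0*314 - 89525) = 1/(0 - 89525) = 1/(-89525) = -1/89525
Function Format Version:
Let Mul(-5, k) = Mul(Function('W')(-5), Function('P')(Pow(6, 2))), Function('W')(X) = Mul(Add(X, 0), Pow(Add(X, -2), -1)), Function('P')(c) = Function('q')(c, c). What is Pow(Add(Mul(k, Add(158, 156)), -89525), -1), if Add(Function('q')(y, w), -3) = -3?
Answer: Rational(-1, 89525) ≈ -1.1170e-5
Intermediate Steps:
Function('q')(y, w) = 0 (Function('q')(y, w) = Add(3, -3) = 0)
Function('P')(c) = 0
Function('W')(X) = Mul(X, Pow(Add(-2, X), -1))
k = 0 (k = Mul(Rational(-1, 5), Mul(Mul(-5, Pow(Add(-2, -5), -1)), 0)) = Mul(Rational(-1, 5), Mul(Mul(-5, Pow(-7, -1)), 0)) = Mul(Rational(-1, 5), Mul(Mul(-5, Rational(-1, 7)), 0)) = Mul(Rational(-1, 5), Mul(Rational(5, 7), 0)) = Mul(Rational(-1, 5), 0) = 0)
Pow(Add(Mul(k, Add(158, 156)), -89525), -1) = Pow(Add(Mul(0, Add(158, 156)), -89525), -1) = Pow(Add(Mul(0, 314), -89525), -1) = Pow(Add(0, -89525), -1) = Pow(-89525, -1) = Rational(-1, 89525)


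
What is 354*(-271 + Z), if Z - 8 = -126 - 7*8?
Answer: -157530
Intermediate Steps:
Z = -174 (Z = 8 + (-126 - 7*8) = 8 + (-126 - 1*56) = 8 + (-126 - 56) = 8 - 182 = -174)
354*(-271 + Z) = 354*(-271 - 174) = 354*(-445) = -157530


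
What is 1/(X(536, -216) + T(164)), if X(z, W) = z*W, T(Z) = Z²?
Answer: -1/88880 ≈ -1.1251e-5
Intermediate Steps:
X(z, W) = W*z
1/(X(536, -216) + T(164)) = 1/(-216*536 + 164²) = 1/(-115776 + 26896) = 1/(-88880) = -1/88880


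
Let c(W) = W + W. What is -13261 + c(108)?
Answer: -13045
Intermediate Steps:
c(W) = 2*W
-13261 + c(108) = -13261 + 2*108 = -13261 + 216 = -13045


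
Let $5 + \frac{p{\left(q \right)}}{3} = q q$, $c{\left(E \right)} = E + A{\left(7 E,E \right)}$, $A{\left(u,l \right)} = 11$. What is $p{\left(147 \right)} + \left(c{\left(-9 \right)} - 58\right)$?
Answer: $64756$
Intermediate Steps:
$c{\left(E \right)} = 11 + E$ ($c{\left(E \right)} = E + 11 = 11 + E$)
$p{\left(q \right)} = -15 + 3 q^{2}$ ($p{\left(q \right)} = -15 + 3 q q = -15 + 3 q^{2}$)
$p{\left(147 \right)} + \left(c{\left(-9 \right)} - 58\right) = \left(-15 + 3 \cdot 147^{2}\right) + \left(\left(11 - 9\right) - 58\right) = \left(-15 + 3 \cdot 21609\right) + \left(2 - 58\right) = \left(-15 + 64827\right) - 56 = 64812 - 56 = 64756$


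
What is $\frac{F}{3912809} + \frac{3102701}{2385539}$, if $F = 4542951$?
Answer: $\frac{22977663182698}{9334158469051} \approx 2.4617$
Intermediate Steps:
$\frac{F}{3912809} + \frac{3102701}{2385539} = \frac{4542951}{3912809} + \frac{3102701}{2385539} = \frac{22977663182698}{9334158469051}$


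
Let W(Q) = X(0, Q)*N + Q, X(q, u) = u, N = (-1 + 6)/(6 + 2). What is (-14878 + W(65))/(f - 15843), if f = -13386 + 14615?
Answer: 118179/116912 ≈ 1.0108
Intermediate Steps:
N = 5/8 ≈ 0.62500
f = 1229
W(Q) = 13*Q/8 (W(Q) = Q*(5/8) + Q = 5*Q/8 + Q = 13*Q/8)
(-14878 + W(65))/(f - 15843) = (-14878 + (13/8)*65)/(1229 - 15843) = (-14878 + 845/8)/(-14614) = -118179/8*(-1/14614) = 118179/116912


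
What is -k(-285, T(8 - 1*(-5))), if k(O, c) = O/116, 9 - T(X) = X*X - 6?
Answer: 285/116 ≈ 2.4569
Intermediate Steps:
T(X) = 15 - X² (T(X) = 9 - (X*X - 6) = 9 - (X² - 6) = 9 - (-6 + X²) = 9 + (6 - X²) = 15 - X²)
k(O, c) = O/116 (k(O, c) = O*(1/116) = O/116)
-k(-285, T(8 - 1*(-5))) = -(-285)/116 = -1*(-285/116) = 285/116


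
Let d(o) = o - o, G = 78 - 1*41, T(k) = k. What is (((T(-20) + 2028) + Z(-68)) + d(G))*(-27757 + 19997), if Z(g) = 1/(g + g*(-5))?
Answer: -264895845/17 ≈ -1.5582e+7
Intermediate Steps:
Z(g) = -1/(4*g) (Z(g) = 1/(g - 5*g) = 1/(-4*g) = -1/(4*g))
G = 37 (G = 78 - 41 = 37)
d(o) = 0
(((T(-20) + 2028) + Z(-68)) + d(G))*(-27757 + 19997) = (((-20 + 2028) - ¼/(-68)) + 0)*(-27757 + 19997) = ((2008 - ¼*(-1/68)) + 0)*(-7760) = ((2008 + 1/272) + 0)*(-7760) = (546177/272 + 0)*(-7760) = (546177/272)*(-7760) = -264895845/17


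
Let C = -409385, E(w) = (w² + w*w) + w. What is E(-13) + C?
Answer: -409060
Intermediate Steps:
E(w) = w + 2*w² (E(w) = (w² + w²) + w = 2*w² + w = w + 2*w²)
E(-13) + C = -13*(1 + 2*(-13)) - 409385 = -13*(1 - 26) - 409385 = -13*(-25) - 409385 = 325 - 409385 = -409060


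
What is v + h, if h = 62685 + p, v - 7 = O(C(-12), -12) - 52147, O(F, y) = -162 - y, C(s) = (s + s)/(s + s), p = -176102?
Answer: -165707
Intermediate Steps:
C(s) = 1 (C(s) = (2*s)/((2*s)) = (2*s)*(1/(2*s)) = 1)
v = -52290 (v = 7 + ((-162 - 1*(-12)) - 52147) = 7 + ((-162 + 12) - 52147) = 7 + (-150 - 52147) = 7 - 52297 = -52290)
h = -113417 (h = 62685 - 176102 = -113417)
v + h = -52290 - 113417 = -165707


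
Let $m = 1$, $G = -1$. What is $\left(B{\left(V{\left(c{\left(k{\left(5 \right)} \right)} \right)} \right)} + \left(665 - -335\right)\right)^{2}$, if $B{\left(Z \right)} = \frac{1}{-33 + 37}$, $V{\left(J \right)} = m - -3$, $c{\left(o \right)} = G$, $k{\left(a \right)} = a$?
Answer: $\frac{16008001}{16} \approx 1.0005 \cdot 10^{6}$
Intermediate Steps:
$c{\left(o \right)} = -1$
$V{\left(J \right)} = 4$ ($V{\left(J \right)} = 1 - -3 = 1 + 3 = 4$)
$B{\left(Z \right)} = \frac{1}{4}$
$\left(B{\left(V{\left(c{\left(k{\left(5 \right)} \right)} \right)} \right)} + \left(665 - -335\right)\right)^{2} = \left(\frac{1}{4} + \left(665 - -335\right)\right)^{2} = \left(\frac{1}{4} + \left(665 + 335\right)\right)^{2} = \left(\frac{1}{4} + 1000\right)^{2} = \left(\frac{4001}{4}\right)^{2} = \frac{16008001}{16}$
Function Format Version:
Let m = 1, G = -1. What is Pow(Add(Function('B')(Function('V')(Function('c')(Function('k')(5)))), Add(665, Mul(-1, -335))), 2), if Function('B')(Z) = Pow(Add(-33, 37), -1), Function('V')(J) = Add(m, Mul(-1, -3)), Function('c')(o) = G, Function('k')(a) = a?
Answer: Rational(16008001, 16) ≈ 1.0005e+6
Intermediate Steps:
Function('c')(o) = -1
Function('V')(J) = 4 (Function('V')(J) = Add(1, Mul(-1, -3)) = Add(1, 3) = 4)
Function('B')(Z) = Rational(1, 4) (Function('B')(Z) = Pow(4, -1) = Rational(1, 4))
Pow(Add(Function('B')(Function('V')(Function('c')(Function('k')(5)))), Add(665, Mul(-1, -335))), 2) = Pow(Add(Rational(1, 4), Add(665, Mul(-1, -335))), 2) = Pow(Add(Rational(1, 4), Add(665, 335)), 2) = Pow(Add(Rational(1, 4), 1000), 2) = Pow(Rational(4001, 4), 2) = Rational(16008001, 16)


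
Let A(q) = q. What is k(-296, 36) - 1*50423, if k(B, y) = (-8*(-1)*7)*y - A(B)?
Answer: -48111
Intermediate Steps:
k(B, y) = -B + 56*y (k(B, y) = (-8*(-1)*7)*y - B = (8*7)*y - B = 56*y - B = -B + 56*y)
k(-296, 36) - 1*50423 = (-1*(-296) + 56*36) - 1*50423 = (296 + 2016) - 50423 = 2312 - 50423 = -48111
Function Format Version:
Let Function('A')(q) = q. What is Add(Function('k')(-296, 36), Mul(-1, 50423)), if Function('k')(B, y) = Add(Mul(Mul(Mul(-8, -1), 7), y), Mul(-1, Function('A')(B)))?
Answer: -48111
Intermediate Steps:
Function('k')(B, y) = Add(Mul(-1, B), Mul(56, y)) (Function('k')(B, y) = Add(Mul(Mul(Mul(-8, -1), 7), y), Mul(-1, B)) = Add(Mul(Mul(8, 7), y), Mul(-1, B)) = Add(Mul(56, y), Mul(-1, B)) = Add(Mul(-1, B), Mul(56, y)))
Add(Function('k')(-296, 36), Mul(-1, 50423)) = Add(Add(Mul(-1, -296), Mul(56, 36)), Mul(-1, 50423)) = Add(Add(296, 2016), -50423) = Add(2312, -50423) = -48111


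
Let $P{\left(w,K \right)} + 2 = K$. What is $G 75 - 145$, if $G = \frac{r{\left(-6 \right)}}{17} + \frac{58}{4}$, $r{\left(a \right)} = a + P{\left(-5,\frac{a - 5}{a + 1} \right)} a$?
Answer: $\frac{30965}{34} \approx 910.74$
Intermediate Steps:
$P{\left(w,K \right)} = -2 + K$
$r{\left(a \right)} = a + a \left(-2 + \frac{-5 + a}{1 + a}\right)$ ($r{\left(a \right)} = a + \left(-2 + \frac{a - 5}{a + 1}\right) a = a + \left(-2 + \frac{-5 + a}{1 + a}\right) a = a + a \left(-2 + \frac{-5 + a}{1 + a}\right)$)
$G = \frac{2393}{170}$ ($G = \frac{\left(-6\right) \left(-6\right) \frac{1}{1 - 6}}{17} + \frac{58}{4} = \left(-6\right) \left(-6\right) \frac{1}{-5} \cdot \frac{1}{17} + 58 \cdot \frac{1}{4} = \left(-6\right) \left(-6\right) \left(- \frac{1}{5}\right) \frac{1}{17} + \frac{29}{2} = \left(- \frac{36}{5}\right) \frac{1}{17} + \frac{29}{2} = - \frac{36}{85} + \frac{29}{2} = \frac{2393}{170} \approx 14.076$)
$G 75 - 145 = \frac{2393}{170} \cdot 75 - 145 = \frac{35895}{34} - 145 = \frac{30965}{34}$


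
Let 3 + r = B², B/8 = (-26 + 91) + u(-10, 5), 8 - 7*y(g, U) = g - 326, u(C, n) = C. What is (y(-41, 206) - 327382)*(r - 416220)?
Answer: 510095857277/7 ≈ 7.2871e+10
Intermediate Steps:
y(g, U) = 334/7 - g/7 (y(g, U) = 8/7 - (g - 326)/7 = 8/7 - (-326 + g)/7 = 8/7 + (326/7 - g/7) = 334/7 - g/7)
B = 440 (B = 8*((-26 + 91) - 10) = 8*(65 - 10) = 8*55 = 440)
r = 193597 (r = -3 + 440² = -3 + 193600 = 193597)
(y(-41, 206) - 327382)*(r - 416220) = ((334/7 - ⅐*(-41)) - 327382)*(193597 - 416220) = ((334/7 + 41/7) - 327382)*(-222623) = (375/7 - 327382)*(-222623) = -2291299/7*(-222623) = 510095857277/7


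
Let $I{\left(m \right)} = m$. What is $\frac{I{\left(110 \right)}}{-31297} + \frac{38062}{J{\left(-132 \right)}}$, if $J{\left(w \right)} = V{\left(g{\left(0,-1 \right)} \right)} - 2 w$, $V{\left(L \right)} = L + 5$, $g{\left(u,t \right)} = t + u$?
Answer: $\frac{595598467}{4193798} \approx 142.02$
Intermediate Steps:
$V{\left(L \right)} = 5 + L$
$J{\left(w \right)} = 4 - 2 w$ ($J{\left(w \right)} = \left(5 + \left(-1 + 0\right)\right) - 2 w = \left(5 - 1\right) - 2 w = 4 - 2 w$)
$\frac{I{\left(110 \right)}}{-31297} + \frac{38062}{J{\left(-132 \right)}} = \frac{110}{-31297} + \frac{38062}{4 - -264} = 110 \left(- \frac{1}{31297}\right) + \frac{38062}{4 + 264} = - \frac{110}{31297} + \frac{38062}{268} = - \frac{110}{31297} + 38062 \cdot \frac{1}{268} = - \frac{110}{31297} + \frac{19031}{134} = \frac{595598467}{4193798}$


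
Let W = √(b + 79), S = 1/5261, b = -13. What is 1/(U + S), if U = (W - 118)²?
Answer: 129072306017/1771807251912875 + 6532036556*√66/5315421755738625 ≈ 8.2831e-5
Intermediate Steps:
S = 1/5261 ≈ 0.00019008
W = √66 (W = √(-13 + 79) = √66 ≈ 8.1240)
U = (-118 + √66)² (U = (√66 - 118)² = (-118 + √66)² ≈ 12073.)
1/(U + S) = 1/((118 - √66)² + 1/5261) = 1/(1/5261 + (118 - √66)²)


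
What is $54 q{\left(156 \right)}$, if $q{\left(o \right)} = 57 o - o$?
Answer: $471744$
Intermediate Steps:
$q{\left(o \right)} = 56 o$
$54 q{\left(156 \right)} = 54 \cdot 56 \cdot 156 = 54 \cdot 8736 = 471744$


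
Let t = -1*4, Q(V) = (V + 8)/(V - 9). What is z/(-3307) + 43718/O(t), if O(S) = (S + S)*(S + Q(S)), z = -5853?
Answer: 941051341/740768 ≈ 1270.4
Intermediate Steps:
Q(V) = (8 + V)/(-9 + V)
t = -4
O(S) = 2*S*(S + (8 + S)/(-9 + S)) (O(S) = (S + S)*(S + (8 + S)/(-9 + S)) = (2*S)*(S + (8 + S)/(-9 + S)) = 2*S*(S + (8 + S)/(-9 + S)))
z/(-3307) + 43718/O(t) = -5853/(-3307) + 43718/((2*(-4)*(8 - 4 - 4*(-9 - 4))/(-9 - 4))) = -5853*(-1/3307) + 43718/((2*(-4)*(8 - 4 - 4*(-13))/(-13))) = 5853/3307 + 43718/((2*(-4)*(-1/13)*(8 - 4 + 52))) = 5853/3307 + 43718/((2*(-4)*(-1/13)*56)) = 5853/3307 + 43718/(448/13) = 5853/3307 + 43718*(13/448) = 5853/3307 + 284167/224 = 941051341/740768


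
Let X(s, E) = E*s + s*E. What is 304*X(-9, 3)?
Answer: -16416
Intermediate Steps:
X(s, E) = 2*E*s (X(s, E) = E*s + E*s = 2*E*s)
304*X(-9, 3) = 304*(2*3*(-9)) = 304*(-54) = -16416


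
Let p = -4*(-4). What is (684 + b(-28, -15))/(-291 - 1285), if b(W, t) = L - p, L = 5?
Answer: -673/1576 ≈ -0.42703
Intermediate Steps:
p = 16
b(W, t) = -11 (b(W, t) = 5 - 1*16 = 5 - 16 = -11)
(684 + b(-28, -15))/(-291 - 1285) = (684 - 11)/(-291 - 1285) = 673/(-1576) = -1/1576*673 = -673/1576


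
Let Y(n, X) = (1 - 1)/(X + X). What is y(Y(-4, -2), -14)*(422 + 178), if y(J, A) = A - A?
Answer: 0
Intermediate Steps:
Y(n, X) = 0 (Y(n, X) = 0/((2*X)) = 0*(1/(2*X)) = 0)
y(J, A) = 0
y(Y(-4, -2), -14)*(422 + 178) = 0*(422 + 178) = 0*600 = 0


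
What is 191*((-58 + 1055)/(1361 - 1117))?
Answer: 190427/244 ≈ 780.44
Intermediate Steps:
191*((-58 + 1055)/(1361 - 1117)) = 191*(997/244) = 190427/244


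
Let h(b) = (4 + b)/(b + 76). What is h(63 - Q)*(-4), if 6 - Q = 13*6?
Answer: -556/211 ≈ -2.6351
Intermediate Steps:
Q = -72 (Q = 6 - 13*6 = 6 - 1*78 = 6 - 78 = -72)
h(b) = (4 + b)/(76 + b)
h(63 - Q)*(-4) = ((4 + (63 - 1*(-72)))/(76 + (63 - 1*(-72))))*(-4) = ((4 + (63 + 72))/(76 + (63 + 72)))*(-4) = ((4 + 135)/(76 + 135))*(-4) = (139/211)*(-4) = -556/211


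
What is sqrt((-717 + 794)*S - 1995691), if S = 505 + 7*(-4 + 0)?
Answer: I*sqrt(1958962) ≈ 1399.6*I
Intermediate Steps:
S = 477 (S = 505 + 7*(-4) = 505 - 28 = 477)
sqrt((-717 + 794)*S - 1995691) = sqrt((-717 + 794)*477 - 1995691) = sqrt(77*477 - 1995691) = sqrt(36729 - 1995691) = sqrt(-1958962) = I*sqrt(1958962)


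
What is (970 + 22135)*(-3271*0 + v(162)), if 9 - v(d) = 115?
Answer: -2449130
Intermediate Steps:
v(d) = -106 (v(d) = 9 - 1*115 = 9 - 115 = -106)
(970 + 22135)*(-3271*0 + v(162)) = (970 + 22135)*(-3271*0 - 106) = 23105*(0 - 106) = 23105*(-106) = -2449130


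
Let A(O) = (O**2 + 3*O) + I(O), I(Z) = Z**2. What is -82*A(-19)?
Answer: -54530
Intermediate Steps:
A(O) = 2*O**2 + 3*O (A(O) = (O**2 + 3*O) + O**2 = 2*O**2 + 3*O)
-82*A(-19) = -(-1558)*(3 + 2*(-19)) = -(-1558)*(3 - 38) = -(-1558)*(-35) = -82*665 = -54530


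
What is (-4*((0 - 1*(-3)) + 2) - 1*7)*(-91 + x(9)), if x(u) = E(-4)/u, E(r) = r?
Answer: 2469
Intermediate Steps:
x(u) = -4/u
(-4*((0 - 1*(-3)) + 2) - 1*7)*(-91 + x(9)) = (-4*((0 - 1*(-3)) + 2) - 1*7)*(-91 - 4/9) = (-4*((0 + 3) + 2) - 7)*(-91 - 4*⅑) = (-4*(3 + 2) - 7)*(-91 - 4/9) = (-4*5 - 7)*(-823/9) = (-20 - 7)*(-823/9) = -27*(-823/9) = 2469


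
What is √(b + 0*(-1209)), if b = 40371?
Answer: √40371 ≈ 200.93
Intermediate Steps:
√(b + 0*(-1209)) = √(40371 + 0*(-1209)) = √(40371 + 0) = √40371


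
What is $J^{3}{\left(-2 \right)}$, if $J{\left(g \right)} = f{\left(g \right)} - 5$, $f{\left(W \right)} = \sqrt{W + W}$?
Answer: $-65 + 142 i \approx -65.0 + 142.0 i$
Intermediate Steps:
$f{\left(W \right)} = \sqrt{2} \sqrt{W}$ ($f{\left(W \right)} = \sqrt{2 W} = \sqrt{2} \sqrt{W}$)
$J{\left(g \right)} = -5 + \sqrt{2} \sqrt{g}$ ($J{\left(g \right)} = \sqrt{2} \sqrt{g} - 5 = -5 + \sqrt{2} \sqrt{g}$)
$J^{3}{\left(-2 \right)} = \left(-5 + \sqrt{2} \sqrt{-2}\right)^{3} = \left(-5 + \sqrt{2} i \sqrt{2}\right)^{3} = \left(-5 + 2 i\right)^{3}$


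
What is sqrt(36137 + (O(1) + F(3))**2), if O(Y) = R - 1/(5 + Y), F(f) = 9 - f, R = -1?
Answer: sqrt(1301773)/6 ≈ 190.16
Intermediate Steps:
O(Y) = -1 - 1/(5 + Y)
sqrt(36137 + (O(1) + F(3))**2) = sqrt(36137 + ((-6 - 1*1)/(5 + 1) + (9 - 1*3))**2) = sqrt(36137 + ((-6 - 1)/6 + (9 - 3))**2) = sqrt(36137 + ((1/6)*(-7) + 6)**2) = sqrt(36137 + (-7/6 + 6)**2) = sqrt(36137 + (29/6)**2) = sqrt(36137 + 841/36) = sqrt(1301773/36) = sqrt(1301773)/6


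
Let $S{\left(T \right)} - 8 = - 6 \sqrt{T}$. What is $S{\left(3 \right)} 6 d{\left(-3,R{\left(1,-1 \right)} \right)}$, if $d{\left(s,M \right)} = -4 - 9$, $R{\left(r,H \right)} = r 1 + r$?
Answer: $-624 + 468 \sqrt{3} \approx 186.6$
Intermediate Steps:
$S{\left(T \right)} = 8 - 6 \sqrt{T}$
$R{\left(r,H \right)} = 2 r$ ($R{\left(r,H \right)} = r + r = 2 r$)
$d{\left(s,M \right)} = -13$ ($d{\left(s,M \right)} = -4 - 9 = -13$)
$S{\left(3 \right)} 6 d{\left(-3,R{\left(1,-1 \right)} \right)} = \left(8 - 6 \sqrt{3}\right) 6 \left(-13\right) = \left(48 - 36 \sqrt{3}\right) \left(-13\right) = -624 + 468 \sqrt{3}$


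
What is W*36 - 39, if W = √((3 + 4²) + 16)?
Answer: -39 + 36*√35 ≈ 173.98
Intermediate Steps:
W = √35 (W = √((3 + 16) + 16) = √(19 + 16) = √35 ≈ 5.9161)
W*36 - 39 = √35*36 - 39 = 36*√35 - 39 = -39 + 36*√35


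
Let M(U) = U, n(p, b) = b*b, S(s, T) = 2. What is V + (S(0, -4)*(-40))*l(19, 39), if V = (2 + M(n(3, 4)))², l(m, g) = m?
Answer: -1196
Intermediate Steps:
n(p, b) = b²
V = 324 (V = (2 + 4²)² = (2 + 16)² = 18² = 324)
V + (S(0, -4)*(-40))*l(19, 39) = 324 + (2*(-40))*19 = 324 - 80*19 = 324 - 1520 = -1196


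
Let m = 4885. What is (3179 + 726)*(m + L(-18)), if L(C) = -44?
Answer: 18904105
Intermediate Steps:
(3179 + 726)*(m + L(-18)) = (3179 + 726)*(4885 - 44) = 3905*4841 = 18904105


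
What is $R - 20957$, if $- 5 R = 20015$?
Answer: $-24960$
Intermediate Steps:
$R = -4003$ ($R = \left(- \frac{1}{5}\right) 20015 = -4003$)
$R - 20957 = -4003 - 20957 = -24960$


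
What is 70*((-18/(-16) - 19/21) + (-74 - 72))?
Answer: -122455/12 ≈ -10205.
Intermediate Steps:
70*((-18/(-16) - 19/21) + (-74 - 72)) = 70*((-18*(-1/16) - 19*1/21) - 146) = 70*((9/8 - 19/21) - 146) = 70*(37/168 - 146) = 70*(-24491/168) = -122455/12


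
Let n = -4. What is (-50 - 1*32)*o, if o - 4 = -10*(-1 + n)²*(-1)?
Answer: -20828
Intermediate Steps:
o = 254 (o = 4 - 10*(-1 - 4)²*(-1) = 4 - 10*(-5)²*(-1) = 4 - 10*25*(-1) = 4 - 250*(-1) = 4 + 250 = 254)
(-50 - 1*32)*o = (-50 - 1*32)*254 = (-50 - 32)*254 = -82*254 = -20828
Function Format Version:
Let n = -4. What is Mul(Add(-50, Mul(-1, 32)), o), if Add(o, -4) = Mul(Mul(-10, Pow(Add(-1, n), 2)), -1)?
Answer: -20828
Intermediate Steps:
o = 254 (o = Add(4, Mul(Mul(-10, Pow(Add(-1, -4), 2)), -1)) = Add(4, Mul(Mul(-10, Pow(-5, 2)), -1)) = Add(4, Mul(Mul(-10, 25), -1)) = Add(4, Mul(-250, -1)) = Add(4, 250) = 254)
Mul(Add(-50, Mul(-1, 32)), o) = Mul(Add(-50, Mul(-1, 32)), 254) = Mul(Add(-50, -32), 254) = Mul(-82, 254) = -20828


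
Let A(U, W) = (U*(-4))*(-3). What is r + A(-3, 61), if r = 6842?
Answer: 6806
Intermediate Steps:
A(U, W) = 12*U (A(U, W) = -4*U*(-3) = 12*U)
r + A(-3, 61) = 6842 + 12*(-3) = 6842 - 36 = 6806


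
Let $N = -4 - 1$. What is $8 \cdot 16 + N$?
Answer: $123$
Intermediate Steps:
$N = -5$
$8 \cdot 16 + N = 8 \cdot 16 - 5 = 128 - 5 = 123$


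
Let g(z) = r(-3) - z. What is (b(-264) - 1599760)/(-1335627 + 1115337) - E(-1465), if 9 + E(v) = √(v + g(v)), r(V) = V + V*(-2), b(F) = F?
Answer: 1791317/110145 - √3 ≈ 14.531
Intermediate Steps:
r(V) = -V (r(V) = V - 2*V = -V)
g(z) = 3 - z (g(z) = -1*(-3) - z = 3 - z)
E(v) = -9 + √3 (E(v) = -9 + √(v + (3 - v)) = -9 + √3)
(b(-264) - 1599760)/(-1335627 + 1115337) - E(-1465) = (-264 - 1599760)/(-1335627 + 1115337) - (-9 + √3) = -1600024/(-220290) + (9 - √3) = -1600024*(-1/220290) + (9 - √3) = 800012/110145 + (9 - √3) = 1791317/110145 - √3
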